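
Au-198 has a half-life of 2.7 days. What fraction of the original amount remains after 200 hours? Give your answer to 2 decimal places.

0.12

200 hours = 8.33333 days.
n = 8.33333/2.7 ≈ 3.0864 half-lives.
Fraction remaining = (1/2)^3.0864 ≈ 0.11773.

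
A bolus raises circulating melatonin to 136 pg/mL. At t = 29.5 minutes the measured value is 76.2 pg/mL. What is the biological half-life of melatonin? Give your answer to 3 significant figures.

35.3 minutes

A/A₀ = 76.2/136 ≈ 0.56029.
n = log₂(1.7848) ≈ 0.83574 half-lives elapsed in 29.5 minutes.
t½ = 29.5/0.83574 ≈ 35.298 minutes.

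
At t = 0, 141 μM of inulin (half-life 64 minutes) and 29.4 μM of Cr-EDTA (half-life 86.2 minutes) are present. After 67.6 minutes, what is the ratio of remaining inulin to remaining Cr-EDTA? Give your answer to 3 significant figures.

inulin: 141 × (1/2)^(67.6/64) = 141 × (1/2)^1.0562 ≈ 67.804 μM.
Cr-EDTA: 29.4 × (1/2)^(67.6/86.2) = 29.4 × (1/2)^0.78422 ≈ 17.072 μM.
Ratio ≈ 67.804 / 17.072 ≈ 3.9718.

3.97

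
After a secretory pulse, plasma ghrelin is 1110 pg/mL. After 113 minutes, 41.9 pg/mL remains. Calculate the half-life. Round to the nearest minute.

A/A₀ = 41.9/1110 ≈ 0.037748.
n = log₂(26.492) ≈ 4.7275 half-lives elapsed in 113 minutes.
t½ = 113/4.7275 ≈ 23.903 minutes.

24 minutes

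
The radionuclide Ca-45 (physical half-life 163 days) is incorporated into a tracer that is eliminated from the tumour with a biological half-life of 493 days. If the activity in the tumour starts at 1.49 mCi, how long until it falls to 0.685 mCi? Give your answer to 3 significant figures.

1/t_eff = 1/t_phys + 1/t_biol = 1/163 + 1/493 = 0.0081634 per day.
t_eff = 163 × 493 / (163 + 493) ≈ 122.5 days.
n = log₂(1.49/0.685) ≈ 1.1211; t = 1.1211 × 122.5 ≈ 137.34 days.

137 days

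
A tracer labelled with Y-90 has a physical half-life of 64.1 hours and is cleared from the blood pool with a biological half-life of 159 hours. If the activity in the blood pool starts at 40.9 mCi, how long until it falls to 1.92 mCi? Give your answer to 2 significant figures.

1/t_eff = 1/t_phys + 1/t_biol = 1/64.1 + 1/159 = 0.02189 per hour.
t_eff = 64.1 × 159 / (64.1 + 159) ≈ 45.683 hours.
n = log₂(40.9/1.92) ≈ 4.4129; t = 4.4129 × 45.683 ≈ 201.6 hours.

200 hours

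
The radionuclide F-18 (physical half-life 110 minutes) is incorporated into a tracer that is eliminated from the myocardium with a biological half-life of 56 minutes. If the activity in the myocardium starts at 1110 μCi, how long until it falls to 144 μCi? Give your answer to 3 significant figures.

1/t_eff = 1/t_phys + 1/t_biol = 1/110 + 1/56 = 0.026948 per minute.
t_eff = 110 × 56 / (110 + 56) ≈ 37.108 minutes.
n = log₂(1110/144) ≈ 2.9464; t = 2.9464 × 37.108 ≈ 109.34 minutes.

109 minutes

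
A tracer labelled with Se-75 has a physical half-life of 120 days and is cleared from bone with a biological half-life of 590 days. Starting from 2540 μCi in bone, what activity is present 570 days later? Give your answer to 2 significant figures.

48 μCi

1/t_eff = 1/t_phys + 1/t_biol = 1/120 + 1/590 = 0.010028 per day.
t_eff = 120 × 590 / (120 + 590) ≈ 99.718 days.
Remaining = 2540 × (1/2)^(570/99.718) = 2540 × (1/2)^5.7161 ≈ 48.319 μCi.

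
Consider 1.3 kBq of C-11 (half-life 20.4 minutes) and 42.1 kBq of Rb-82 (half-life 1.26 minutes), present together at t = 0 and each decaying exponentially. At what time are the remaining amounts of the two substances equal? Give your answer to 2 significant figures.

Set 1.3·(1/2)^(t/20.4) = 42.1·(1/2)^(t/1.26).
Taking log₂: log₂(1.3/42.1) = t·(1/20.4 − 1/1.26).
log₂(0.030879) = -5.0172; 1/20.4 − 1/1.26 = -0.74463.
t = -5.0172 / -0.74463 ≈ 6.7379 minutes.

6.7 minutes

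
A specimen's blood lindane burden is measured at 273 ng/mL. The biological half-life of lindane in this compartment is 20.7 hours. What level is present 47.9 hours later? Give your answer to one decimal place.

Number of half-lives: n = 47.9/20.7 ≈ 2.314.
Remaining = 273 × (1/2)^2.314 = 273 × 0.2011 ≈ 54.901 ng/mL.

54.9 ng/mL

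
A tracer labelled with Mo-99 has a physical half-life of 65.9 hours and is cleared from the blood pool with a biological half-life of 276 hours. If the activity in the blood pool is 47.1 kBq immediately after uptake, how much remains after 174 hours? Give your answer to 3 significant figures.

4.88 kBq

1/t_eff = 1/t_phys + 1/t_biol = 1/65.9 + 1/276 = 0.018798 per hour.
t_eff = 65.9 × 276 / (65.9 + 276) ≈ 53.198 hours.
Remaining = 47.1 × (1/2)^(174/53.198) = 47.1 × (1/2)^3.2708 ≈ 4.8799 kBq.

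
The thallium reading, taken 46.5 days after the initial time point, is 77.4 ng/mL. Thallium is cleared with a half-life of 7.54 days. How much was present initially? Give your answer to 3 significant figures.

Number of half-lives elapsed: n = 46.5/7.54 ≈ 6.1671.
A₀ = A × 2^n = 77.4 × 2^6.1671 = 77.4 × 71.86 ≈ 5561.9 ng/mL.

5560 ng/mL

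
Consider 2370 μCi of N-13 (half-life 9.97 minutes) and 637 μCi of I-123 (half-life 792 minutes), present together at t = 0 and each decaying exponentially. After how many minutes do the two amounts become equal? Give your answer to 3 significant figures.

19.1 minutes

Set 2370·(1/2)^(t/9.97) = 637·(1/2)^(t/792).
Taking log₂: log₂(2370/637) = t·(1/9.97 − 1/792).
log₂(3.7206) = 1.8955; 1/9.97 − 1/792 = 0.099038.
t = 1.8955 / 0.099038 ≈ 19.139 minutes.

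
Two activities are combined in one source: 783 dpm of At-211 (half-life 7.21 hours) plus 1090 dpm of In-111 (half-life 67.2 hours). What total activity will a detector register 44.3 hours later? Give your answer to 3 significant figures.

At-211: 783 × (1/2)^(44.3/7.21) = 783 × (1/2)^6.1442 ≈ 11.07 dpm.
In-111: 1090 × (1/2)^(44.3/67.2) = 1090 × (1/2)^0.65923 ≈ 690.21 dpm.
Total = 11.07 + 690.21 ≈ 701.28 dpm.

701 dpm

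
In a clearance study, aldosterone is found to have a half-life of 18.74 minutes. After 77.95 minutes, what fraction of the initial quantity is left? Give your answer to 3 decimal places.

0.056

n = 77.95/18.74 ≈ 4.1596 half-lives.
Fraction remaining = (1/2)^4.1596 ≈ 0.055956.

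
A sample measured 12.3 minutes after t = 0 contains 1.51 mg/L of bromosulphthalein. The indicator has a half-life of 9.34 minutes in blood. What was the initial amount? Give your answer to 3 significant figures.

3.76 mg/L

Number of half-lives elapsed: n = 12.3/9.34 ≈ 1.3169.
A₀ = A × 2^n = 1.51 × 2^1.3169 = 1.51 × 2.4913 ≈ 3.7619 mg/L.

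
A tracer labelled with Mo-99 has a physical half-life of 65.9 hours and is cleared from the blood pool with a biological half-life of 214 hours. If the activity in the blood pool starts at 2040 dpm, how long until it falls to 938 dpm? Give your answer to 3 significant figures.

56.5 hours

1/t_eff = 1/t_phys + 1/t_biol = 1/65.9 + 1/214 = 0.019847 per hour.
t_eff = 65.9 × 214 / (65.9 + 214) ≈ 50.384 hours.
n = log₂(2040/938) ≈ 1.1209; t = 1.1209 × 50.384 ≈ 56.476 hours.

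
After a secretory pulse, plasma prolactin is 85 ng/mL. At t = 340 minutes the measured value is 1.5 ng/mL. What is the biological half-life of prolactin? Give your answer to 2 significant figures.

58 minutes

A/A₀ = 1.5/85 ≈ 0.017647.
n = log₂(56.667) ≈ 5.8244 half-lives elapsed in 340 minutes.
t½ = 340/5.8244 ≈ 58.375 minutes.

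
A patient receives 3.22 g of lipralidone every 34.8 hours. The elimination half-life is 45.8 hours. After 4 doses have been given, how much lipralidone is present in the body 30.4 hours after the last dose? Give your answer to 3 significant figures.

The 4 doses were given 134.8, 100, 65.2, 30.4 hours ago.
Total = 3.22·(1/2)^(134.8/45.8) + 3.22·(1/2)^(100/45.8) + 3.22·(1/2)^(65.2/45.8) + 3.22·(1/2)^(30.4/45.8)
      = 0.41865 + 0.7089 + 1.2004 + 2.0326 ≈ 4.3605 g.

4.36 g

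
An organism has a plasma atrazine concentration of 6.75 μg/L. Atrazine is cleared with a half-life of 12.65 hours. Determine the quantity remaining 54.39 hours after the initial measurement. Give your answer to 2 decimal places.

Number of half-lives: n = 54.39/12.65 ≈ 4.2996.
Remaining = 6.75 × (1/2)^4.2996 = 6.75 × 0.05078 ≈ 0.34276 μg/L.

0.34 μg/L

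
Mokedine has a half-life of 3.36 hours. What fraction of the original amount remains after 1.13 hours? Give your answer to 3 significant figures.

0.792

n = 1.13/3.36 ≈ 0.33631 half-lives.
Fraction remaining = (1/2)^0.33631 ≈ 0.79206.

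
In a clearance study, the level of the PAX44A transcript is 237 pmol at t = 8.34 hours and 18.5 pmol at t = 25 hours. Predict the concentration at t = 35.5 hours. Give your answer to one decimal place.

3.7 pmol

Over Δt = 25 − 8.34 = 16.66 hours, the level fell by a factor of 237/18.5 ≈ 12.811.
n = log₂(12.811) ≈ 3.6793 half-lives, so t½ = 16.66/3.6793 ≈ 4.528 hours.
From t = 25 to t = 35.5: 18.5 × (1/2)^((35.5−25)/4.528) ≈ 3.7078 pmol.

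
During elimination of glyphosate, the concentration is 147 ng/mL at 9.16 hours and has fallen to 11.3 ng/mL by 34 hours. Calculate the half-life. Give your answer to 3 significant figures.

6.71 hours

Over Δt = 34 − 9.16 = 24.84 hours, the level fell by a factor of 147/11.3 ≈ 13.009.
n = log₂(13.009) ≈ 3.7014 half-lives, so t½ = 24.84/3.7014 ≈ 6.7109 hours.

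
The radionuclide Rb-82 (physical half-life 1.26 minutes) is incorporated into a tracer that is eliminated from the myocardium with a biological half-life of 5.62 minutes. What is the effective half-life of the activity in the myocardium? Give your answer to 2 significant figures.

1/t_eff = 1/t_phys + 1/t_biol = 1/1.26 + 1/5.62 = 0.97159 per minute.
t_eff = 1.26 × 5.62 / (1.26 + 5.62) ≈ 1.0292 minutes.

1.0 minutes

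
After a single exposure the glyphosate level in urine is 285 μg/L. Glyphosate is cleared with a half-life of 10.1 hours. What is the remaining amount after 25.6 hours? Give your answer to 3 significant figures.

Number of half-lives: n = 25.6/10.1 ≈ 2.5347.
Remaining = 285 × (1/2)^2.5347 = 285 × 0.17258 ≈ 49.186 μg/L.

49.2 μg/L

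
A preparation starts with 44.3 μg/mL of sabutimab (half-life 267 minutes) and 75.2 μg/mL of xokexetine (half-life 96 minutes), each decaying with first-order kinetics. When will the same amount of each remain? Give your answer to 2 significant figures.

Set 44.3·(1/2)^(t/267) = 75.2·(1/2)^(t/96).
Taking log₂: log₂(44.3/75.2) = t·(1/267 − 1/96).
log₂(0.5891) = -0.76343; 1/267 − 1/96 = -0.0066713.
t = -0.76343 / -0.0066713 ≈ 114.43 minutes.

110 minutes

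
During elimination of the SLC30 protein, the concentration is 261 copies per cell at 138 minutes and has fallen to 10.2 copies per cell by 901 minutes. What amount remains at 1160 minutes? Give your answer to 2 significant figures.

Over Δt = 901 − 138 = 763 minutes, the level fell by a factor of 261/10.2 ≈ 25.588.
n = log₂(25.588) ≈ 4.6774 half-lives, so t½ = 763/4.6774 ≈ 163.12 minutes.
From t = 901 to t = 1160: 10.2 × (1/2)^((1160−901)/163.12) ≈ 3.3935 copies per cell.

3.4 copies per cell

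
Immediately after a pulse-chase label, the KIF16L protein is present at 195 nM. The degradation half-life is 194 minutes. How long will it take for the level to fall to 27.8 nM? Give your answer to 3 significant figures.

545 minutes

Fraction remaining = 27.8/195 ≈ 0.14256.
n = log₂(195/27.8) = ln(7.0144)/ln 2 ≈ 2.8103 half-lives.
t = n × t½ = 2.8103 × 194 ≈ 545.2 minutes.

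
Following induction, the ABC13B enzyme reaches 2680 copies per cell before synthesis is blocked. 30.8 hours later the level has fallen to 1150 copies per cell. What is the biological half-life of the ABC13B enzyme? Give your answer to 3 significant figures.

25.2 hours

A/A₀ = 1150/2680 ≈ 0.4291.
n = log₂(2.3304) ≈ 1.2206 half-lives elapsed in 30.8 hours.
t½ = 30.8/1.2206 ≈ 25.234 hours.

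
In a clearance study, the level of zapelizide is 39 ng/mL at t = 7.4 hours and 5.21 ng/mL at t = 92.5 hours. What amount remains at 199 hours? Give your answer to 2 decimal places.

0.42 ng/mL

Over Δt = 92.5 − 7.4 = 85.1 hours, the level fell by a factor of 39/5.21 ≈ 7.4856.
n = log₂(7.4856) ≈ 2.9041 half-lives, so t½ = 85.1/2.9041 ≈ 29.303 hours.
From t = 92.5 to t = 199: 5.21 × (1/2)^((199−92.5)/29.303) ≈ 0.41954 ng/mL.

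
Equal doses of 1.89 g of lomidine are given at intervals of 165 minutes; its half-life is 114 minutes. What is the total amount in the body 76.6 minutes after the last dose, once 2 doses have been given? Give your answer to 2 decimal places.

1.62 g

The 2 doses were given 241.6, 76.6 minutes ago.
Total = 1.89·(1/2)^(241.6/114) + 1.89·(1/2)^(76.6/114)
      = 0.435 + 1.1863 ≈ 1.6213 g.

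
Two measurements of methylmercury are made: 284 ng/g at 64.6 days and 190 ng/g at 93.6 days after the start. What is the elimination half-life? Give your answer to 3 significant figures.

Over Δt = 93.6 − 64.6 = 29 days, the level fell by a factor of 284/190 ≈ 1.4947.
n = log₂(1.4947) ≈ 0.57989 half-lives, so t½ = 29/0.57989 ≈ 50.009 days.

50.0 days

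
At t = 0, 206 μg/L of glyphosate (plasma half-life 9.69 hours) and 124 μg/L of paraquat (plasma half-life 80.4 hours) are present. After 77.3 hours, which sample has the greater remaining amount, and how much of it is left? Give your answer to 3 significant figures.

paraquat, 63.7 μg/L

glyphosate: 206 × (1/2)^7.9773 ≈ 0.81745 μg/L.
paraquat: 124 × (1/2)^0.96144 ≈ 63.679 μg/L.
Paraquat has more remaining, at ≈ 63.679 μg/L.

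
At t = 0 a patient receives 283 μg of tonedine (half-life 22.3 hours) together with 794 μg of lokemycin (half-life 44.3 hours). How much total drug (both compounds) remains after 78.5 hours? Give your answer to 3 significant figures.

tonedine: 283 × (1/2)^(78.5/22.3) = 283 × (1/2)^3.5202 ≈ 24.666 μg.
lokemycin: 794 × (1/2)^(78.5/44.3) = 794 × (1/2)^1.772 ≈ 232.48 μg.
Total = 24.666 + 232.48 ≈ 257.15 μg.

257 μg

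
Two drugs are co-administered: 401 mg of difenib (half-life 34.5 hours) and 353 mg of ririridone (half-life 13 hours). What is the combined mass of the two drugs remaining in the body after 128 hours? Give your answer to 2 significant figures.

difenib: 401 × (1/2)^(128/34.5) = 401 × (1/2)^3.7101 ≈ 30.639 mg.
ririridone: 353 × (1/2)^(128/13) = 353 × (1/2)^9.8462 ≈ 0.38352 mg.
Total = 30.639 + 0.38352 ≈ 31.023 mg.

31 mg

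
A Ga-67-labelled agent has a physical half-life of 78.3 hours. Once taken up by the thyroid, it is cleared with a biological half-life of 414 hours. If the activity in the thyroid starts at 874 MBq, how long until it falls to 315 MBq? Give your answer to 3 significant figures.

96.9 hours

1/t_eff = 1/t_phys + 1/t_biol = 1/78.3 + 1/414 = 0.015187 per hour.
t_eff = 78.3 × 414 / (78.3 + 414) ≈ 65.846 hours.
n = log₂(874/315) ≈ 1.4723; t = 1.4723 × 65.846 ≈ 96.944 hours.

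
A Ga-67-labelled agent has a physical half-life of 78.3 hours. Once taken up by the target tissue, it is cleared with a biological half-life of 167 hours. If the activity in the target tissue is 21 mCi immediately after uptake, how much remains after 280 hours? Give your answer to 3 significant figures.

1/t_eff = 1/t_phys + 1/t_biol = 1/78.3 + 1/167 = 0.018759 per hour.
t_eff = 78.3 × 167 / (78.3 + 167) ≈ 53.307 hours.
Remaining = 21 × (1/2)^(280/53.307) = 21 × (1/2)^5.2526 ≈ 0.55083 mCi.

0.551 mCi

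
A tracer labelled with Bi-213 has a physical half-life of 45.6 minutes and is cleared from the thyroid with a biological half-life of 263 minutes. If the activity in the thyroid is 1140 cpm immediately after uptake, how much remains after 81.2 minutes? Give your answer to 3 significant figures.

268 cpm

1/t_eff = 1/t_phys + 1/t_biol = 1/45.6 + 1/263 = 0.025732 per minute.
t_eff = 45.6 × 263 / (45.6 + 263) ≈ 38.862 minutes.
Remaining = 1140 × (1/2)^(81.2/38.862) = 1140 × (1/2)^2.0894 ≈ 267.87 cpm.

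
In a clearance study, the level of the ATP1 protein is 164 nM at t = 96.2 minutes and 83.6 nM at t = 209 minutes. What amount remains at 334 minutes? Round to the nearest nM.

Over Δt = 209 − 96.2 = 112.8 minutes, the level fell by a factor of 164/83.6 ≈ 1.9617.
n = log₂(1.9617) ≈ 0.97212 half-lives, so t½ = 112.8/0.97212 ≈ 116.03 minutes.
From t = 209 to t = 334: 83.6 × (1/2)^((334−209)/116.03) ≈ 39.62 nM.

40 nM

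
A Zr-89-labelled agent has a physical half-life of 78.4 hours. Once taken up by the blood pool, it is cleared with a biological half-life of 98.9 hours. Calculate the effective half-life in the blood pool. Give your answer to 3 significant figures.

1/t_eff = 1/t_phys + 1/t_biol = 1/78.4 + 1/98.9 = 0.022866 per hour.
t_eff = 78.4 × 98.9 / (78.4 + 98.9) ≈ 43.732 hours.

43.7 hours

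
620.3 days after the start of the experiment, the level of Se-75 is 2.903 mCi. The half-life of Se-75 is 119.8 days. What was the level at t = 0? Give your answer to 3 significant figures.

105 mCi

Number of half-lives elapsed: n = 620.3/119.8 ≈ 5.1778.
A₀ = A × 2^n = 2.903 × 2^5.1778 = 2.903 × 36.197 ≈ 105.08 mCi.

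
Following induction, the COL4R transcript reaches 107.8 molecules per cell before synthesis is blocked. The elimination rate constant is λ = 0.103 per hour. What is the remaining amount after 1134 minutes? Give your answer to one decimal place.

t½ = ln 2 / λ = 0.69315 / 0.103 ≈ 6.7296 hours.
Convert the elapsed time: 1134 minutes = 18.9 hours.
Number of half-lives: n = 18.9/6.7296 ≈ 2.8085.
Remaining = 107.8 × (1/2)^2.8085 = 107.8 × 0.14274 ≈ 15.388 molecules per cell.

15.4 molecules per cell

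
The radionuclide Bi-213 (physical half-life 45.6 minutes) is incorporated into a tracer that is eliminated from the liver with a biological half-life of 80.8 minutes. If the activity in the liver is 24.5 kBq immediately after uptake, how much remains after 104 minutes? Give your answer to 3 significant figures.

2.07 kBq

1/t_eff = 1/t_phys + 1/t_biol = 1/45.6 + 1/80.8 = 0.034306 per minute.
t_eff = 45.6 × 80.8 / (45.6 + 80.8) ≈ 29.149 minutes.
Remaining = 24.5 × (1/2)^(104/29.149) = 24.5 × (1/2)^3.5678 ≈ 2.0661 kBq.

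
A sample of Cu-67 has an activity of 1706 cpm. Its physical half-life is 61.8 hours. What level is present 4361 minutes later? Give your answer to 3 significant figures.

755 cpm

Convert the elapsed time: 4361 minutes = 72.6833 hours.
Number of half-lives: n = 72.6833/61.8 ≈ 1.1761.
Remaining = 1706 × (1/2)^1.1761 = 1706 × 0.44254 ≈ 754.98 cpm.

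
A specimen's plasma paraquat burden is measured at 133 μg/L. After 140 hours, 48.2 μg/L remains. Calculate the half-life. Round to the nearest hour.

96 hours

A/A₀ = 48.2/133 ≈ 0.36241.
n = log₂(2.7593) ≈ 1.4643 half-lives elapsed in 140 hours.
t½ = 140/1.4643 ≈ 95.607 hours.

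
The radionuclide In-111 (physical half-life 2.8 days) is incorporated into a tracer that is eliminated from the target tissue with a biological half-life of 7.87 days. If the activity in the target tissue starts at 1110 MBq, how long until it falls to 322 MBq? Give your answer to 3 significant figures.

1/t_eff = 1/t_phys + 1/t_biol = 1/2.8 + 1/7.87 = 0.48421 per day.
t_eff = 2.8 × 7.87 / (2.8 + 7.87) ≈ 2.0652 days.
n = log₂(1110/322) ≈ 1.7854; t = 1.7854 × 2.0652 ≈ 3.6873 days.

3.69 days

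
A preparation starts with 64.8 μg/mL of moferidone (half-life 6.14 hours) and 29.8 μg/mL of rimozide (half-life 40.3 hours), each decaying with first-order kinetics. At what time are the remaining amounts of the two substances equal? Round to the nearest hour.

8 hours

Set 64.8·(1/2)^(t/6.14) = 29.8·(1/2)^(t/40.3).
Taking log₂: log₂(64.8/29.8) = t·(1/6.14 − 1/40.3).
log₂(2.1745) = 1.1207; 1/6.14 − 1/40.3 = 0.13805.
t = 1.1207 / 0.13805 ≈ 8.1178 hours.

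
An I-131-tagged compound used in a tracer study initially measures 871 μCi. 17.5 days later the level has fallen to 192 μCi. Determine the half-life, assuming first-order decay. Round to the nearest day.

A/A₀ = 192/871 ≈ 0.22044.
n = log₂(4.5365) ≈ 2.1816 half-lives elapsed in 17.5 days.
t½ = 17.5/2.1816 ≈ 8.0218 days.

8 days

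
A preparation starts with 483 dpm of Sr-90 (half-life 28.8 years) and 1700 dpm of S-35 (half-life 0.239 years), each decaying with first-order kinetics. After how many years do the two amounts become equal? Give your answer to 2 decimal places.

Set 483·(1/2)^(t/28.8) = 1700·(1/2)^(t/0.239).
Taking log₂: log₂(483/1700) = t·(1/28.8 − 1/0.239).
log₂(0.28412) = -1.8154; 1/28.8 − 1/0.239 = -4.1494.
t = -1.8154 / -4.1494 ≈ 0.43752 years.

0.44 years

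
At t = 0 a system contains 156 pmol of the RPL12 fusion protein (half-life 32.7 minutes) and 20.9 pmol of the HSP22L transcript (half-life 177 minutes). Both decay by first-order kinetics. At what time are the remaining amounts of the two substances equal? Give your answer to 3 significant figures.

116 minutes

Set 156·(1/2)^(t/32.7) = 20.9·(1/2)^(t/177).
Taking log₂: log₂(156/20.9) = t·(1/32.7 − 1/177).
log₂(7.4641) = 2.9; 1/32.7 − 1/177 = 0.024931.
t = 2.9 / 0.024931 ≈ 116.32 minutes.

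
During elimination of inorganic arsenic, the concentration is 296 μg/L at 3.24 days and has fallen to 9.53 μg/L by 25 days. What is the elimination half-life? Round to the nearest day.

Over Δt = 25 − 3.24 = 21.76 days, the level fell by a factor of 296/9.53 ≈ 31.06.
n = log₂(31.06) ≈ 4.957 half-lives, so t½ = 21.76/4.957 ≈ 4.3898 days.

4 days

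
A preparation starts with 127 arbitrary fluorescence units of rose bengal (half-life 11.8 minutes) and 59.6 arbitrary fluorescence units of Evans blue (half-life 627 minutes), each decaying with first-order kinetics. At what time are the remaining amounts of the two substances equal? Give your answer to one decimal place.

Set 127·(1/2)^(t/11.8) = 59.6·(1/2)^(t/627).
Taking log₂: log₂(127/59.6) = t·(1/11.8 − 1/627).
log₂(2.1309) = 1.0914; 1/11.8 − 1/627 = 0.083151.
t = 1.0914 / 0.083151 ≈ 13.126 minutes.

13.1 minutes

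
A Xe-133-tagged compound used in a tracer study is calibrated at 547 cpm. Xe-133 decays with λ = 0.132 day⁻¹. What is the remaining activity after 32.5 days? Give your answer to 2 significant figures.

7.5 cpm

t½ = ln 2 / λ = 0.69315 / 0.132 ≈ 5.2511 days.
Number of half-lives: n = 32.5/5.2511 ≈ 6.1892.
Remaining = 547 × (1/2)^6.1892 = 547 × 0.013705 ≈ 7.4966 cpm.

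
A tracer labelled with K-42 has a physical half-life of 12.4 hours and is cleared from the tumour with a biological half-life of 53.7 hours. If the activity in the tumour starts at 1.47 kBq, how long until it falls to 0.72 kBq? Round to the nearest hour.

10 hours

1/t_eff = 1/t_phys + 1/t_biol = 1/12.4 + 1/53.7 = 0.099267 per hour.
t_eff = 12.4 × 53.7 / (12.4 + 53.7) ≈ 10.074 hours.
n = log₂(1.47/0.72) ≈ 1.0297; t = 1.0297 × 10.074 ≈ 10.373 hours.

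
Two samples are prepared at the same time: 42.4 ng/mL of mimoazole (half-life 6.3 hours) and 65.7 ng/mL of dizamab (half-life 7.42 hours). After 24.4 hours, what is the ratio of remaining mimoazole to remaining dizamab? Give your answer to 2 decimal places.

mimoazole: 42.4 × (1/2)^(24.4/6.3) = 42.4 × (1/2)^3.873 ≈ 2.8938 ng/mL.
dizamab: 65.7 × (1/2)^(24.4/7.42) = 65.7 × (1/2)^3.2884 ≈ 6.7244 ng/mL.
Ratio ≈ 2.8938 / 6.7244 ≈ 0.43034.

0.43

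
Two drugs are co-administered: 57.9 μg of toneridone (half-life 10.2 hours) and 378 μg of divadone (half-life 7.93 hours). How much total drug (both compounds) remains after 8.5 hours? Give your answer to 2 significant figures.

210 μg

toneridone: 57.9 × (1/2)^(8.5/10.2) = 57.9 × (1/2)^0.83333 ≈ 32.495 μg.
divadone: 378 × (1/2)^(8.5/7.93) = 378 × (1/2)^1.0719 ≈ 179.81 μg.
Total = 32.495 + 179.81 ≈ 212.31 μg.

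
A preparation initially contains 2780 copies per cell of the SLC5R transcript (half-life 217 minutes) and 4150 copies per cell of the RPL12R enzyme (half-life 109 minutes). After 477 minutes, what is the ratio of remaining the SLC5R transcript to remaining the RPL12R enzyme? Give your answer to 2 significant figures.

SLC5R transcript: 2780 × (1/2)^(477/217) = 2780 × (1/2)^2.1982 ≈ 605.81 copies per cell.
RPL12R enzyme: 4150 × (1/2)^(477/109) = 4150 × (1/2)^4.3761 ≈ 199.85 copies per cell.
Ratio ≈ 605.81 / 199.85 ≈ 3.0314.

3.0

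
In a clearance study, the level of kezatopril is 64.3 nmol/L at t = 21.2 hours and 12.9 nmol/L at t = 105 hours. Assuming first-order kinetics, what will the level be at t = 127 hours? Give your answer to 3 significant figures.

8.46 nmol/L

Over Δt = 105 − 21.2 = 83.8 hours, the level fell by a factor of 64.3/12.9 ≈ 4.9845.
n = log₂(4.9845) ≈ 2.3174 half-lives, so t½ = 83.8/2.3174 ≈ 36.16 hours.
From t = 105 to t = 127: 12.9 × (1/2)^((127−105)/36.16) ≈ 8.4614 nmol/L.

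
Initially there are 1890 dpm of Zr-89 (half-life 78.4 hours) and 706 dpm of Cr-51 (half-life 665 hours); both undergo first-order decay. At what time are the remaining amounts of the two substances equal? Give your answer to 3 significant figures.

126 hours

Set 1890·(1/2)^(t/78.4) = 706·(1/2)^(t/665).
Taking log₂: log₂(1890/706) = t·(1/78.4 − 1/665).
log₂(2.6771) = 1.4206; 1/78.4 − 1/665 = 0.011251.
t = 1.4206 / 0.011251 ≈ 126.26 hours.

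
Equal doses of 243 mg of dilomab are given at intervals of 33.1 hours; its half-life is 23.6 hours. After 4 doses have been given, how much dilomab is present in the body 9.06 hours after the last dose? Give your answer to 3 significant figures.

293 mg

The 4 doses were given 108.36, 75.26, 42.16, 9.06 hours ago.
Total = 243·(1/2)^(108.36/23.6) + 243·(1/2)^(75.26/23.6) + 243·(1/2)^(42.16/23.6) + 243·(1/2)^(9.06/23.6)
      = 10.079 + 26.646 + 70.442 + 186.23 ≈ 293.39 mg.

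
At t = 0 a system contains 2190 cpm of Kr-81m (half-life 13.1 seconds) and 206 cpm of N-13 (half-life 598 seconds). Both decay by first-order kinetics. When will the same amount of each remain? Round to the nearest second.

Set 2190·(1/2)^(t/13.1) = 206·(1/2)^(t/598).
Taking log₂: log₂(2190/206) = t·(1/13.1 − 1/598).
log₂(10.631) = 3.4102; 1/13.1 − 1/598 = 0.074664.
t = 3.4102 / 0.074664 ≈ 45.674 seconds.

46 seconds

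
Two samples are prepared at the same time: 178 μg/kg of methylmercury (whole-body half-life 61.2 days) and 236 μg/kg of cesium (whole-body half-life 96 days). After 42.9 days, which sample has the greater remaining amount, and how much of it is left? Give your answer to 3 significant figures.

cesium, 173 μg/kg

methylmercury: 178 × (1/2)^0.70098 ≈ 109.5 μg/kg.
cesium: 236 × (1/2)^0.44687 ≈ 173.14 μg/kg.
Cesium has more remaining, at ≈ 173.14 μg/kg.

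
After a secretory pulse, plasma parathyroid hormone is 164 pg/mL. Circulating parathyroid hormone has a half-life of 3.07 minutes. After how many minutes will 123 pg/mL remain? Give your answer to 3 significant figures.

1.27 minutes

Fraction remaining = 123/164 ≈ 0.75.
n = log₂(164/123) = ln(1.3333)/ln 2 ≈ 0.41504 half-lives.
t = n × t½ = 0.41504 × 3.07 ≈ 1.2742 minutes.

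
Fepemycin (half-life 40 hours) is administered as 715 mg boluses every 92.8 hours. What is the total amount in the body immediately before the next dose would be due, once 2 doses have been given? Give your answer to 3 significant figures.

172 mg

The 2 doses were given 185.6, 92.8 hours ago.
Total = 715·(1/2)^(185.6/40) + 715·(1/2)^(92.8/40)
      = 28.677 + 143.19 ≈ 171.87 mg.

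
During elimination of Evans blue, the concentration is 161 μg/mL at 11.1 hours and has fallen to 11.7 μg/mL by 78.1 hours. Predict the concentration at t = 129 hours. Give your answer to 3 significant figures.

Over Δt = 78.1 − 11.1 = 67 hours, the level fell by a factor of 161/11.7 ≈ 13.761.
n = log₂(13.761) ≈ 3.7825 half-lives, so t½ = 67/3.7825 ≈ 17.713 hours.
From t = 78.1 to t = 129: 11.7 × (1/2)^((129−78.1)/17.713) ≈ 1.5965 μg/mL.

1.60 μg/mL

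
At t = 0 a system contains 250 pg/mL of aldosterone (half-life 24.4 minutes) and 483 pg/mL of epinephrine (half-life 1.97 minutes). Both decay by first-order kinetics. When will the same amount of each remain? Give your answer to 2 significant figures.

Set 250·(1/2)^(t/24.4) = 483·(1/2)^(t/1.97).
Taking log₂: log₂(250/483) = t·(1/24.4 − 1/1.97).
log₂(0.5176) = -0.9501; 1/24.4 − 1/1.97 = -0.46663.
t = -0.9501 / -0.46663 ≈ 2.0361 minutes.

2.0 minutes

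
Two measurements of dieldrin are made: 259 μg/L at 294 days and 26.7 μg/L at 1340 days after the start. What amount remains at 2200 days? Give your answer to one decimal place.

4.1 μg/L

Over Δt = 1340 − 294 = 1046 days, the level fell by a factor of 259/26.7 ≈ 9.7004.
n = log₂(9.7004) ≈ 3.278 half-lives, so t½ = 1046/3.278 ≈ 319.09 days.
From t = 1340 to t = 2200: 26.7 × (1/2)^((2200−1340)/319.09) ≈ 4.1228 μg/L.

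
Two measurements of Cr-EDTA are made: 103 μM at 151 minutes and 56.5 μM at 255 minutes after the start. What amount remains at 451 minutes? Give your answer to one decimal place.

Over Δt = 255 − 151 = 104 minutes, the level fell by a factor of 103/56.5 ≈ 1.823.
n = log₂(1.823) ≈ 0.86632 half-lives, so t½ = 104/0.86632 ≈ 120.05 minutes.
From t = 255 to t = 451: 56.5 × (1/2)^((451−255)/120.05) ≈ 18.221 μM.

18.2 μM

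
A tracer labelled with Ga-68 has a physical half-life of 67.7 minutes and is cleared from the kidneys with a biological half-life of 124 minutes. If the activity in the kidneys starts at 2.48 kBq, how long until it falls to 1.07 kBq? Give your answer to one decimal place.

1/t_eff = 1/t_phys + 1/t_biol = 1/67.7 + 1/124 = 0.022836 per minute.
t_eff = 67.7 × 124 / (67.7 + 124) ≈ 43.791 minutes.
n = log₂(2.48/1.07) ≈ 1.2127; t = 1.2127 × 43.791 ≈ 53.107 minutes.

53.1 minutes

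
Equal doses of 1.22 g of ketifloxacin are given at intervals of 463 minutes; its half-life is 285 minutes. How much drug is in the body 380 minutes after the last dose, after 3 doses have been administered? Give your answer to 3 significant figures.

The 3 doses were given 1306, 843, 380 minutes ago.
Total = 1.22·(1/2)^(1306/285) + 1.22·(1/2)^(843/285) + 1.22·(1/2)^(380/285)
      = 0.050922 + 0.15702 + 0.48416 ≈ 0.6921 g.

0.692 g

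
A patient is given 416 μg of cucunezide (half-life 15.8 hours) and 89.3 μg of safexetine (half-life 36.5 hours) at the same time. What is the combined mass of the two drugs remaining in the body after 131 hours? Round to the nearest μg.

cucunezide: 416 × (1/2)^(131/15.8) = 416 × (1/2)^8.2911 ≈ 1.328 μg.
safexetine: 89.3 × (1/2)^(131/36.5) = 89.3 × (1/2)^3.589 ≈ 7.4207 μg.
Total = 1.328 + 7.4207 ≈ 8.7487 μg.

9 μg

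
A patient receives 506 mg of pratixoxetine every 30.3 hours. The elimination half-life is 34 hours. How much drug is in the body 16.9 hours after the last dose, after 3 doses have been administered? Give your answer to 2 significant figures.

The 3 doses were given 77.5, 47.2, 16.9 hours ago.
Total = 506·(1/2)^(77.5/34) + 506·(1/2)^(47.2/34) + 506·(1/2)^(16.9/34)
      = 104.23 + 193.31 + 358.53 ≈ 656.06 mg.

660 mg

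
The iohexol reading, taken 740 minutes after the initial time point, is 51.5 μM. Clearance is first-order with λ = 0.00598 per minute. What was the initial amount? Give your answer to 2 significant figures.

t½ = ln 2 / λ = 0.69315 / 0.00598 ≈ 115.91 minutes.
Number of half-lives elapsed: n = 740/115.91 ≈ 6.3842.
A₀ = A × 2^n = 51.5 × 2^6.3842 = 51.5 × 83.53 ≈ 4301.8 μM.

4300 μM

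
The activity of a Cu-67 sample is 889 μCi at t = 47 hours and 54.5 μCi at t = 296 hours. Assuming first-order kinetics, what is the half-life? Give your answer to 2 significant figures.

Over Δt = 296 − 47 = 249 hours, the level fell by a factor of 889/54.5 ≈ 16.312.
n = log₂(16.312) ≈ 4.0279 half-lives, so t½ = 249/4.0279 ≈ 61.82 hours.

62 hours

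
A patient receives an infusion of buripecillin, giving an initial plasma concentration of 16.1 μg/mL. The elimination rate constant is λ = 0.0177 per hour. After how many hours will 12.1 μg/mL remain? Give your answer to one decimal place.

t½ = ln 2 / λ = 0.69315 / 0.0177 ≈ 39.161 hours.
Fraction remaining = 12.1/16.1 ≈ 0.75155.
n = log₂(16.1/12.1) = ln(1.3306)/ln 2 ≈ 0.41205 half-lives.
t = n × t½ = 0.41205 × 39.161 ≈ 16.136 hours.

16.1 hours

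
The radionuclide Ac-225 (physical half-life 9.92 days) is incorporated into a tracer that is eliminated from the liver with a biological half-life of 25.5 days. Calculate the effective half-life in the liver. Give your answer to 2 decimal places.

7.14 days

1/t_eff = 1/t_phys + 1/t_biol = 1/9.92 + 1/25.5 = 0.14002 per day.
t_eff = 9.92 × 25.5 / (9.92 + 25.5) ≈ 7.1417 days.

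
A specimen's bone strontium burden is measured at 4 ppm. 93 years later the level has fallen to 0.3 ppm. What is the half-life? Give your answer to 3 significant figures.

A/A₀ = 0.3/4 ≈ 0.075.
n = log₂(13.333) ≈ 3.737 half-lives elapsed in 93 years.
t½ = 93/3.737 ≈ 24.887 years.

24.9 years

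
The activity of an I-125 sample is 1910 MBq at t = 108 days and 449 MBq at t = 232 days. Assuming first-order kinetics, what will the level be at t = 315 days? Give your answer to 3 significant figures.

170 MBq

Over Δt = 232 − 108 = 124 days, the level fell by a factor of 1910/449 ≈ 4.2539.
n = log₂(4.2539) ≈ 2.0888 half-lives, so t½ = 124/2.0888 ≈ 59.365 days.
From t = 232 to t = 315: 449 × (1/2)^((315−232)/59.365) ≈ 170.36 MBq.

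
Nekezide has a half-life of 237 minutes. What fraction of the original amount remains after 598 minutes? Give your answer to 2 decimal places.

n = 598/237 ≈ 2.5232 half-lives.
Fraction remaining = (1/2)^2.5232 ≈ 0.17396.

0.17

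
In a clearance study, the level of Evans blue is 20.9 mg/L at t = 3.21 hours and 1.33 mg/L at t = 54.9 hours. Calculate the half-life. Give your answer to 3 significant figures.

Over Δt = 54.9 − 3.21 = 51.69 hours, the level fell by a factor of 20.9/1.33 ≈ 15.714.
n = log₂(15.714) ≈ 3.974 half-lives, so t½ = 51.69/3.974 ≈ 13.007 hours.

13.0 hours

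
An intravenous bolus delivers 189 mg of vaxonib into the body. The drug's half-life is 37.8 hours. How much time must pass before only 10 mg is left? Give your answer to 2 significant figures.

160 hours

Fraction remaining = 10/189 ≈ 0.05291.
n = log₂(189/10) = ln(18.9)/ln 2 ≈ 4.2403 half-lives.
t = n × t½ = 4.2403 × 37.8 ≈ 160.28 hours.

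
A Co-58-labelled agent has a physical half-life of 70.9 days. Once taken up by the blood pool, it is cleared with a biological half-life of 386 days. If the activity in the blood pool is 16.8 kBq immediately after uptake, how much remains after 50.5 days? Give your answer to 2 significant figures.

9.4 kBq

1/t_eff = 1/t_phys + 1/t_biol = 1/70.9 + 1/386 = 0.016695 per day.
t_eff = 70.9 × 386 / (70.9 + 386) ≈ 59.898 days.
Remaining = 16.8 × (1/2)^(50.5/59.898) = 16.8 × (1/2)^0.8431 ≈ 9.3651 kBq.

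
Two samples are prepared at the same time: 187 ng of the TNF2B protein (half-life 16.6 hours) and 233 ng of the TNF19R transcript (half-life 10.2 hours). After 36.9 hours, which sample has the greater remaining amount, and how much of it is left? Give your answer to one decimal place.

TNF2B protein, 40.1 ng

TNF2B protein: 187 × (1/2)^2.2229 ≈ 40.058 ng.
TNF19R transcript: 233 × (1/2)^3.6176 ≈ 18.982 ng.
TNF2B protein has more remaining, at ≈ 40.058 ng.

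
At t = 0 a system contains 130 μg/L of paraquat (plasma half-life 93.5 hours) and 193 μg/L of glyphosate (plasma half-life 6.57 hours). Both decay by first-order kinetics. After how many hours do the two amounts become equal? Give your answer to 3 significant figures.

Set 130·(1/2)^(t/93.5) = 193·(1/2)^(t/6.57).
Taking log₂: log₂(130/193) = t·(1/93.5 − 1/6.57).
log₂(0.67358) = -0.57009; 1/93.5 − 1/6.57 = -0.14151.
t = -0.57009 / -0.14151 ≈ 4.0286 hours.

4.03 hours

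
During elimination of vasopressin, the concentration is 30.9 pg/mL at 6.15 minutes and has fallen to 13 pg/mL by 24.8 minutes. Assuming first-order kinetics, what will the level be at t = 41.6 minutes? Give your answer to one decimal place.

6.0 pg/mL

Over Δt = 24.8 − 6.15 = 18.65 minutes, the level fell by a factor of 30.9/13 ≈ 2.3769.
n = log₂(2.3769) ≈ 1.2491 half-lives, so t½ = 18.65/1.2491 ≈ 14.931 minutes.
From t = 24.8 to t = 41.6: 13 × (1/2)^((41.6−24.8)/14.931) ≈ 5.9597 pg/mL.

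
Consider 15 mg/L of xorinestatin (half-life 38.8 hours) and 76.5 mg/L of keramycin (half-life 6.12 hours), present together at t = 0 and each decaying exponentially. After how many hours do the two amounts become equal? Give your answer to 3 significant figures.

17.1 hours

Set 15·(1/2)^(t/38.8) = 76.5·(1/2)^(t/6.12).
Taking log₂: log₂(15/76.5) = t·(1/38.8 − 1/6.12).
log₂(0.19608) = -2.3505; 1/38.8 − 1/6.12 = -0.13763.
t = -2.3505 / -0.13763 ≈ 17.079 hours.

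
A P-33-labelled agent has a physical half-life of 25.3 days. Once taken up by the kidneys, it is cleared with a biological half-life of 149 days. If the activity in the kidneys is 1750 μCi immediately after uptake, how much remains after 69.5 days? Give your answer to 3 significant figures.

1/t_eff = 1/t_phys + 1/t_biol = 1/25.3 + 1/149 = 0.046237 per day.
t_eff = 25.3 × 149 / (25.3 + 149) ≈ 21.628 days.
Remaining = 1750 × (1/2)^(69.5/21.628) = 1750 × (1/2)^3.2135 ≈ 188.66 μCi.

189 μCi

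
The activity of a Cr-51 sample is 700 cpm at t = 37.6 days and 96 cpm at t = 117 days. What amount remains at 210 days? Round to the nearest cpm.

9 cpm

Over Δt = 117 − 37.6 = 79.4 days, the level fell by a factor of 700/96 ≈ 7.2917.
n = log₂(7.2917) ≈ 2.8662 half-lives, so t½ = 79.4/2.8662 ≈ 27.702 days.
From t = 117 to t = 210: 96 × (1/2)^((210−117)/27.702) ≈ 9.3682 cpm.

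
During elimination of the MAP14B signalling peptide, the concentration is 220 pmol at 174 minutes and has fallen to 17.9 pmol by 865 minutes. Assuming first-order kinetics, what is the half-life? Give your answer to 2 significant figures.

Over Δt = 865 − 174 = 691 minutes, the level fell by a factor of 220/17.9 ≈ 12.291.
n = log₂(12.291) ≈ 3.6195 half-lives, so t½ = 691/3.6195 ≈ 190.91 minutes.

190 minutes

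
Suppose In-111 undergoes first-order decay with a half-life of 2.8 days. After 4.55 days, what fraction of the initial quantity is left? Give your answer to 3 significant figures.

n = 4.55/2.8 ≈ 1.625 half-lives.
Fraction remaining = (1/2)^1.625 ≈ 0.32421.

0.324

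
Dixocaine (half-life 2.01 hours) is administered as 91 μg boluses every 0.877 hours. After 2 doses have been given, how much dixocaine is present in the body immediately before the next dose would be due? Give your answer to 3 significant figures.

117 μg

The 2 doses were given 1.754, 0.877 hours ago.
Total = 91·(1/2)^(1.754/2.01) + 91·(1/2)^(0.877/2.01)
      = 49.699 + 67.251 ≈ 116.95 μg.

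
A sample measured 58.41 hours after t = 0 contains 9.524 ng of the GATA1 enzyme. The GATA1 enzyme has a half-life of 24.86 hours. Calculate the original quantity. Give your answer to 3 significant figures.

48.5 ng

Number of half-lives elapsed: n = 58.41/24.86 ≈ 2.3496.
A₀ = A × 2^n = 9.524 × 2^2.3496 = 9.524 × 5.0967 ≈ 48.541 ng.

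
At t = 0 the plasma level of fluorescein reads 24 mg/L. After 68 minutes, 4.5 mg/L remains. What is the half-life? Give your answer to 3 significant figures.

A/A₀ = 4.5/24 ≈ 0.1875.
n = log₂(5.3333) ≈ 2.415 half-lives elapsed in 68 minutes.
t½ = 68/2.415 ≈ 28.157 minutes.

28.2 minutes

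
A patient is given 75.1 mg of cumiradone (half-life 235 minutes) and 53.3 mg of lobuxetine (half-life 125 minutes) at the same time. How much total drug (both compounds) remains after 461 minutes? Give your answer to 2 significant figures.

cumiradone: 75.1 × (1/2)^(461/235) = 75.1 × (1/2)^1.9617 ≈ 19.28 mg.
lobuxetine: 53.3 × (1/2)^(461/125) = 53.3 × (1/2)^3.688 ≈ 4.1355 mg.
Total = 19.28 + 4.1355 ≈ 23.416 mg.

23 mg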